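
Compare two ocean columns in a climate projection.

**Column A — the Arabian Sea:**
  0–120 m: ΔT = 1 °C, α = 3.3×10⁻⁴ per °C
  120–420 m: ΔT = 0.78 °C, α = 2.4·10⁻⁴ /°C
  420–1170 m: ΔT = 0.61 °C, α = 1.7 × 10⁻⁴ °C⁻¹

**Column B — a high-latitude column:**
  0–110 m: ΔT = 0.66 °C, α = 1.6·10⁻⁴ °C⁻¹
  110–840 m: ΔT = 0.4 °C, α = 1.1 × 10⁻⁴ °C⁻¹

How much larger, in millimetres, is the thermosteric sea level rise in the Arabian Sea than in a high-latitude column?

130 mm larger

A 0–120 m: 1 × 3.3×10⁻⁴ × 120 = 0.03960 m
A Layer 2: 300 × 2.4×10⁻⁴ × 0.78 = 0.05616 m
A Layer 3: 0.61 × 750 × 1.7×10⁻⁴ = 0.077775 m
A total: 0.173535 m
B Layer 1: 110 × 0.66 × 1.6×10⁻⁴ = 0.011616 m
B 110–840 m: 730 × 0.4 × 1.1×10⁻⁴ = 0.03212 m
B total: 0.043736 m
Difference: 0.173535 − 0.043736 = 0.129799 m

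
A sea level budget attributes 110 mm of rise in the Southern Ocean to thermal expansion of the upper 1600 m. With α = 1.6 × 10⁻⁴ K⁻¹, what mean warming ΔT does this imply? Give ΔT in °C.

ΔT = Δh/(αH) = 0.11 / (1.6×10⁻⁴ × 1600) ≈ 0.4297 °C

ΔT ≈ 0.430 °C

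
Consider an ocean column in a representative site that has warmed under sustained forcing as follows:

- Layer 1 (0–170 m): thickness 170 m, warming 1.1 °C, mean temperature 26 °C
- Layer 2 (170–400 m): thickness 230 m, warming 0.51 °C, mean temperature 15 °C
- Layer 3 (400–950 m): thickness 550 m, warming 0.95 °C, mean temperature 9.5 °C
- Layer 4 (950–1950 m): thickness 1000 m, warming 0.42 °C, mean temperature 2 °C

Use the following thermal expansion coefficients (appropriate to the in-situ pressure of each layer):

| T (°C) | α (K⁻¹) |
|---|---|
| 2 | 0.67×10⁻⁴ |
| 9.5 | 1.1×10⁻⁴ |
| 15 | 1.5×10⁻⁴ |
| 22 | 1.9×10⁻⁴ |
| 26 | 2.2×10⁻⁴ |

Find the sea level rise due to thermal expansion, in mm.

Layer 1 at 26 °C → α = 2.2×10⁻⁴ K⁻¹
Layer 2 at 15 °C → α = 1.5×10⁻⁴ K⁻¹
Layer 3 at 9.5 °C → α = 1.1×10⁻⁴ K⁻¹
Layer 4 at 2 °C → α = 0.67×10⁻⁴ K⁻¹
170 × 1.1 × 2.2×10⁻⁴ = 0.04114 m
0.51 × 230 × 1.5×10⁻⁴ = 0.017595 m
Layer 3: 0.95 × 550 × 1.1×10⁻⁴ = 0.057475 m
Layer 4: 1000 × 0.67×10⁻⁴ × 0.42 = 0.02814 m
Δh = 0.04114 + 0.017595 + 0.057475 + 0.02814 = 0.14435 m

144 mm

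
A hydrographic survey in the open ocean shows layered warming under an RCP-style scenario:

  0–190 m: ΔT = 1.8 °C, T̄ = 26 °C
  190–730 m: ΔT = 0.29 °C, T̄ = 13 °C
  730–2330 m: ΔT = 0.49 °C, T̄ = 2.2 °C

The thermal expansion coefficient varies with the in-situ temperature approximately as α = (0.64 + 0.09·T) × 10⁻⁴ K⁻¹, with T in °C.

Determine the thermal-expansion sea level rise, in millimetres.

Layer 1: α = (0.64 + 0.09×26)×10⁻⁴ = 2.98×10⁻⁴ K⁻¹
Layer 2: α = (0.64 + 0.09×13)×10⁻⁴ = 1.81×10⁻⁴ K⁻¹
Layer 3: α = (0.64 + 0.09×2.2)×10⁻⁴ = 0.838×10⁻⁴ K⁻¹
2.98×10⁻⁴ × 1.8 × 190 = 0.101916 m
190–730 m: 540 × 1.81×10⁻⁴ × 0.29 = 0.0283446 m
Layer 3: 0.838×10⁻⁴ × 1600 × 0.49 = 0.0656992 m
Δh = 0.101916 + 0.0283446 + 0.0656992 = 0.1959598 m ≈ 200 mm

about 200 mm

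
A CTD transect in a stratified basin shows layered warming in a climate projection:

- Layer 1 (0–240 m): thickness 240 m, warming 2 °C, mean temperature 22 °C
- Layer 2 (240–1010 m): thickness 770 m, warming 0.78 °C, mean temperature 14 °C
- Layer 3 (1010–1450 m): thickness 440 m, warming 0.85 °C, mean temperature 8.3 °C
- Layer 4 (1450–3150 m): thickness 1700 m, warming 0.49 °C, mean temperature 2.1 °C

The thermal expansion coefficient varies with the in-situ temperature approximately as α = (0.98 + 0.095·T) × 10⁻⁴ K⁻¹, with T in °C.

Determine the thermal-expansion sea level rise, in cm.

Δh = 45.0 cm

Layer 1: α = (0.98 + 0.095×22)×10⁻⁴ = 3.07×10⁻⁴ K⁻¹
Layer 2: α = (0.98 + 0.095×14)×10⁻⁴ = 2.31×10⁻⁴ K⁻¹
Layer 3: α = (0.98 + 0.095×8.3)×10⁻⁴ = 1.7685×10⁻⁴ K⁻¹
Layer 4: α = (0.98 + 0.095×2.1)×10⁻⁴ = 1.1795×10⁻⁴ K⁻¹
2 × 240 × 3.07×10⁻⁴ = 0.14736 m
Layer 2: 770 × 2.31×10⁻⁴ × 0.78 = 0.1387386 m
Layer 3: 1.7685×10⁻⁴ × 440 × 0.85 = 0.0661419 m
1450–3150 m: 0.49 × 1.1795×10⁻⁴ × 1700 = 0.09825235 m
Δh = 0.14736 + 0.1387386 + 0.0661419 + 0.09825235 = 0.45049285 m ≈ 45.0 cm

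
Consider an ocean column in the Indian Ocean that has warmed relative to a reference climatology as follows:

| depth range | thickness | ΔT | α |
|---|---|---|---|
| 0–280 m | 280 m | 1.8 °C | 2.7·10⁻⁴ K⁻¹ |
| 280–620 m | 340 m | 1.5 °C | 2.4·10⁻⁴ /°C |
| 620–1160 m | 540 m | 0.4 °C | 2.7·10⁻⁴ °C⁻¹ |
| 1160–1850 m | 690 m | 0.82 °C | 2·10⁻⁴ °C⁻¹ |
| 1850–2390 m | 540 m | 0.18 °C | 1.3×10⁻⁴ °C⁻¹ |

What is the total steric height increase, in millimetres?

Δh = 443 mm

Layer 1: 2.7×10⁻⁴ × 1.8 × 280 = 0.13608 m
Layer 2: 340 × 1.5 × 2.4×10⁻⁴ = 0.12240 m
0.4 × 540 × 2.7×10⁻⁴ = 0.05832 m
690 × 0.82 × 2×10⁻⁴ = 0.11316 m
1850–2390 m: 0.18 × 1.3×10⁻⁴ × 540 = 0.012636 m
Δh = 0.13608 + 0.12240 + 0.05832 + 0.11316 + 0.012636 = 0.442596 m ≈ 443 mm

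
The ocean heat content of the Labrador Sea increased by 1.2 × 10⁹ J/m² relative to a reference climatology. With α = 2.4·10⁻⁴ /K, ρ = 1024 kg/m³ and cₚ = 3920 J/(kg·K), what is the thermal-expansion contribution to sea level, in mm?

Δh = αQ/(ρcₚ) = 2.4×10⁻⁴ × 1.2×10⁹ / (1024 × 3920) ≈ 0.071747 m

72 mm of thermosteric rise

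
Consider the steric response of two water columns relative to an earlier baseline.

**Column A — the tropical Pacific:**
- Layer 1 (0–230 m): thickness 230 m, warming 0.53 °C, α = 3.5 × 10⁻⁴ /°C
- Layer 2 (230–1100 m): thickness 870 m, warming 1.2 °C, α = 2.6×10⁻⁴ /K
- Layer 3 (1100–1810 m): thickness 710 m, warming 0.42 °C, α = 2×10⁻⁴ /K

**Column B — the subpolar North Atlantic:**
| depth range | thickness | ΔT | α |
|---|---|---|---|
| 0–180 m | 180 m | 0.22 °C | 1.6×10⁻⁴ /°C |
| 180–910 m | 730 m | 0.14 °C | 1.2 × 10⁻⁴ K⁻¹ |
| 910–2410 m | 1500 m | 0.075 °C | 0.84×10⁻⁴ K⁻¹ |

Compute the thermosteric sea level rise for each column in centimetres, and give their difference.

Δh_A ≈ 37 cm, Δh_B ≈ 2.8 cm; difference ≈ 35 cm

A 0–230 m: 230 × 3.5×10⁻⁴ × 0.53 = 0.042665 m
A 230–1100 m: 870 × 2.6×10⁻⁴ × 1.2 = 0.27144 m
A Layer 3: 710 × 0.42 × 2×10⁻⁴ = 0.05964 m
A total: 0.373745 m
B Layer 1: 1.6×10⁻⁴ × 180 × 0.22 = 0.006336 m
B 1.2×10⁻⁴ × 730 × 0.14 = 0.012264 m
B 0.84×10⁻⁴ × 0.075 × 1500 = 0.00945 m
B total: 0.02805 m
Difference: 0.373745 − 0.02805 = 0.345695 m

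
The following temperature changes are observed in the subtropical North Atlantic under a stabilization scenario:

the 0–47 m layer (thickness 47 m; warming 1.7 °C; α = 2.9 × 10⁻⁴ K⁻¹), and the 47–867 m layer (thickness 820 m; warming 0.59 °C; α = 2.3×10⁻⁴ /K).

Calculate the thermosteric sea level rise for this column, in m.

47 × 1.7 × 2.9×10⁻⁴ = 0.023171 m
820 × 2.3×10⁻⁴ × 0.59 = 0.111274 m
Δh = 0.023171 + 0.111274 = 0.134445 m

Δh = 0.13 m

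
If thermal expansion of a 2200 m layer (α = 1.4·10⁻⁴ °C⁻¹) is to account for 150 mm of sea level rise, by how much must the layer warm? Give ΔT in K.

about 0.49 K

ΔT = Δh/(αH) = 0.15 / (1.4×10⁻⁴ × 2200) ≈ 0.4870 K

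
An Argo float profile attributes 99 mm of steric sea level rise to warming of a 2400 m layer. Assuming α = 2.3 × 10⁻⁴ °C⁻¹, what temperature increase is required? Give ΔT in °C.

0.18 °C

ΔT = Δh/(αH) = 0.099 / (2.3×10⁻⁴ × 2400) ≈ 0.1793 °C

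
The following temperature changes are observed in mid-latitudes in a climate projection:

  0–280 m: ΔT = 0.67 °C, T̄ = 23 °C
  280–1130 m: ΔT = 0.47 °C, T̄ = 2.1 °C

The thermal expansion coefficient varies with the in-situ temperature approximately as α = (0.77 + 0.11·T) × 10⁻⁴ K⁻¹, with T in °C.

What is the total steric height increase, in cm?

Δh ≈ 10 cm

Layer 1: α = (0.77 + 0.11×23)×10⁻⁴ = 3.3×10⁻⁴ K⁻¹
Layer 2: α = (0.77 + 0.11×2.1)×10⁻⁴ = 1.001×10⁻⁴ K⁻¹
3.3×10⁻⁴ × 0.67 × 280 = 0.061908 m
Layer 2: 1.001×10⁻⁴ × 0.47 × 850 = 0.03998995 m
Δh = 0.061908 + 0.03998995 = 0.10189795 m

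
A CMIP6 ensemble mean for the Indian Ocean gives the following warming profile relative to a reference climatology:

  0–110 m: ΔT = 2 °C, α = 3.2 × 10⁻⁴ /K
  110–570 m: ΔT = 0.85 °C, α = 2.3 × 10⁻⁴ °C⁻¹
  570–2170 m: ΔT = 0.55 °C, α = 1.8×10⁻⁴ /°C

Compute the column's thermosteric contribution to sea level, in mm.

Layer 1: 110 × 2 × 3.2×10⁻⁴ = 0.07040 m
2.3×10⁻⁴ × 0.85 × 460 = 0.08993 m
Layer 3: 1600 × 1.8×10⁻⁴ × 0.55 = 0.15840 m
Δh = 0.07040 + 0.08993 + 0.15840 = 0.31873 m ≈ 319 mm

about 319 mm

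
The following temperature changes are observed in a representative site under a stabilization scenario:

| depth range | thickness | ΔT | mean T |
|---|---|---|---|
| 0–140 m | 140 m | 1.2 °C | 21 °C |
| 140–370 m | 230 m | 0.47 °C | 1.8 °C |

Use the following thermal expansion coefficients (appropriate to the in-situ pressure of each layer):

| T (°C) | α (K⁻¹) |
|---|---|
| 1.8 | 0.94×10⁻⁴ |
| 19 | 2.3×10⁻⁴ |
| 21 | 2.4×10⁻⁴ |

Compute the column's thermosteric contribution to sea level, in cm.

Δh = 5.0 cm

Layer 1 at 21 °C → α = 2.4×10⁻⁴ K⁻¹
Layer 2 at 1.8 °C → α = 0.94×10⁻⁴ K⁻¹
0–140 m: 2.4×10⁻⁴ × 1.2 × 140 = 0.04032 m
Layer 2: 0.94×10⁻⁴ × 0.47 × 230 = 0.0101614 m
Δh = 0.04032 + 0.0101614 = 0.0504814 m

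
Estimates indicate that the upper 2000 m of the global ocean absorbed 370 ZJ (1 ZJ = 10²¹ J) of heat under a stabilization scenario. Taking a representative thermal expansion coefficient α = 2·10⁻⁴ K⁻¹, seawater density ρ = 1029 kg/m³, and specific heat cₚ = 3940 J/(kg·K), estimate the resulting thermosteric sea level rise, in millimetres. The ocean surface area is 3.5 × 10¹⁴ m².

52.1 mm

Per unit area: Q = 370×10²¹ / (3.5×10¹⁴) ≈ 1.057×10⁹ J/m²
Δh = αQ/(ρcₚ) = 2×10⁻⁴ × 1.057×10⁹ / (1029 × 3940) ≈ 0.052143 m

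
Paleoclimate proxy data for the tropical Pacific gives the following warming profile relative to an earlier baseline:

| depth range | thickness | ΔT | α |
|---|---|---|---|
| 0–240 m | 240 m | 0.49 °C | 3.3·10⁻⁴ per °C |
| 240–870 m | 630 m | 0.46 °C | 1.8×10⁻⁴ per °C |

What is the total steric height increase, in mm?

Layer 1: 0.49 × 240 × 3.3×10⁻⁴ = 0.038808 m
240–870 m: 0.46 × 630 × 1.8×10⁻⁴ = 0.052164 m
Δh = 0.038808 + 0.052164 = 0.090972 m ≈ 91 mm

91 mm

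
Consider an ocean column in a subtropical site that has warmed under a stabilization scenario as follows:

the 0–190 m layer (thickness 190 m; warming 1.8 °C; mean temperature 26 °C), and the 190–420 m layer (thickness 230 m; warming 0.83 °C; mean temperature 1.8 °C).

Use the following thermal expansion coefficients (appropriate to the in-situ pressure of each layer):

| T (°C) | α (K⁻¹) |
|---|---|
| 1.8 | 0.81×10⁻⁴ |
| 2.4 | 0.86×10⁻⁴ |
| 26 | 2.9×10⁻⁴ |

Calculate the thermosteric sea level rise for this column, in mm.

115 mm of thermosteric rise

Layer 1 at 26 °C → α = 2.9×10⁻⁴ K⁻¹
Layer 2 at 1.8 °C → α = 0.81×10⁻⁴ K⁻¹
1.8 × 190 × 2.9×10⁻⁴ = 0.09918 m
Layer 2: 230 × 0.81×10⁻⁴ × 0.83 = 0.0154629 m
Δh = 0.09918 + 0.0154629 = 0.1146429 m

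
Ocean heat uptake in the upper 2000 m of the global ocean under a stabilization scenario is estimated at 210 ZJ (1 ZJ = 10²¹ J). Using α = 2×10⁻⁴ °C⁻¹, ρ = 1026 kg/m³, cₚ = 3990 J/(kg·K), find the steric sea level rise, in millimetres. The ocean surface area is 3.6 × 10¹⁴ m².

Δh ≈ 28.5 mm

Per unit area: Q = 210×10²¹ / (3.6×10¹⁴) ≈ 5.833×10⁸ J/m²
Δh = αQ/(ρcₚ) = 2×10⁻⁴ × 5.833×10⁸ / (1026 × 3990) ≈ 0.028497 m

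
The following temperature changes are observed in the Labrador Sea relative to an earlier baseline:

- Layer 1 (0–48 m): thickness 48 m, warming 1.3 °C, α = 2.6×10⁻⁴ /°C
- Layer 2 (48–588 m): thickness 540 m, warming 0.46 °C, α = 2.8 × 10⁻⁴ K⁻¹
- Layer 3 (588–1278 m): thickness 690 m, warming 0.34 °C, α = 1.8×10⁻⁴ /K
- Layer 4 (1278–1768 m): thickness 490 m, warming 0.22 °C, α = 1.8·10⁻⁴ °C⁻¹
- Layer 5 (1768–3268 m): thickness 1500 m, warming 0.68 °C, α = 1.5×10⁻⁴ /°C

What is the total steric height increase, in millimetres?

Δh = 300 mm

Layer 1: 1.3 × 2.6×10⁻⁴ × 48 = 0.016224 m
48–588 m: 0.46 × 540 × 2.8×10⁻⁴ = 0.069552 m
Layer 3: 690 × 0.34 × 1.8×10⁻⁴ = 0.042228 m
Layer 4: 1.8×10⁻⁴ × 0.22 × 490 = 0.019404 m
Layer 5: 1.5×10⁻⁴ × 1500 × 0.68 = 0.15300 m
Δh = 0.016224 + 0.069552 + 0.042228 + 0.019404 + 0.15300 = 0.300408 m ≈ 300 mm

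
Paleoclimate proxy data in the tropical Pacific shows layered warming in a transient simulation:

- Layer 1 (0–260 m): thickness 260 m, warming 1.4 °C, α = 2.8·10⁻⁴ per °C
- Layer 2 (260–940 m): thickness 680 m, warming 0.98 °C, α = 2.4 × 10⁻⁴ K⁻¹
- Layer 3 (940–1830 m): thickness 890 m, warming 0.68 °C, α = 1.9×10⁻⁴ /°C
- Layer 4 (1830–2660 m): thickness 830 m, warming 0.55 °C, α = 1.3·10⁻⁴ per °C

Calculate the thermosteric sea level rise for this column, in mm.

about 436 mm

0–260 m: 2.8×10⁻⁴ × 260 × 1.4 = 0.10192 m
Layer 2: 2.4×10⁻⁴ × 680 × 0.98 = 0.159936 m
1.9×10⁻⁴ × 0.68 × 890 = 0.114988 m
Layer 4: 1.3×10⁻⁴ × 0.55 × 830 = 0.059345 m
Δh = 0.10192 + 0.159936 + 0.114988 + 0.059345 = 0.436189 m ≈ 436 mm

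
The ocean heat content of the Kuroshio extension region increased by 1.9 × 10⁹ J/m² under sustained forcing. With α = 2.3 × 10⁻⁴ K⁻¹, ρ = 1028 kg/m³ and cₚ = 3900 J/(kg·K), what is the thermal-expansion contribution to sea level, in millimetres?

Δh = αQ/(ρcₚ) = 2.3×10⁻⁴ × 1.9×10⁹ / (1028 × 3900) ≈ 0.10900 m

Δh ≈ 110 mm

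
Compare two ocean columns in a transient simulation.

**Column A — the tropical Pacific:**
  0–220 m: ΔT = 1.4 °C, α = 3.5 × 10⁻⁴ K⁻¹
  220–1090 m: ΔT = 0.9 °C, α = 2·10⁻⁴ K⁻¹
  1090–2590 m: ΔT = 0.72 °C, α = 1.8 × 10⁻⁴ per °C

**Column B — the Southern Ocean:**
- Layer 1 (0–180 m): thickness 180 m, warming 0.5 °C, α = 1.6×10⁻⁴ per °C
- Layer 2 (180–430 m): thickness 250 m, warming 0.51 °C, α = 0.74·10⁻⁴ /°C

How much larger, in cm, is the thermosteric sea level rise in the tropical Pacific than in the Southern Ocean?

A Layer 1: 1.4 × 220 × 3.5×10⁻⁴ = 0.10780 m
A Layer 2: 0.9 × 870 × 2×10⁻⁴ = 0.15660 m
A 1090–2590 m: 1.8×10⁻⁴ × 1500 × 0.72 = 0.19440 m
A total: 0.45880 m
B Layer 1: 0.5 × 1.6×10⁻⁴ × 180 = 0.01440 m
B 180–430 m: 0.51 × 0.74×10⁻⁴ × 250 = 0.009435 m
B total: 0.023835 m
Difference: 0.45880 − 0.023835 = 0.434965 m

Δh_A − Δh_B ≈ 43.5 cm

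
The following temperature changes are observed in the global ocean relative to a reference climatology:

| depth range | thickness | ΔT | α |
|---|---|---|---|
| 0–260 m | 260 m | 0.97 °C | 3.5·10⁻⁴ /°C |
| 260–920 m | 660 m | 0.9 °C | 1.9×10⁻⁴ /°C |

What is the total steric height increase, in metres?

3.5×10⁻⁴ × 260 × 0.97 = 0.08827 m
Layer 2: 660 × 1.9×10⁻⁴ × 0.9 = 0.11286 m
Δh = 0.08827 + 0.11286 = 0.20113 m

0.201 m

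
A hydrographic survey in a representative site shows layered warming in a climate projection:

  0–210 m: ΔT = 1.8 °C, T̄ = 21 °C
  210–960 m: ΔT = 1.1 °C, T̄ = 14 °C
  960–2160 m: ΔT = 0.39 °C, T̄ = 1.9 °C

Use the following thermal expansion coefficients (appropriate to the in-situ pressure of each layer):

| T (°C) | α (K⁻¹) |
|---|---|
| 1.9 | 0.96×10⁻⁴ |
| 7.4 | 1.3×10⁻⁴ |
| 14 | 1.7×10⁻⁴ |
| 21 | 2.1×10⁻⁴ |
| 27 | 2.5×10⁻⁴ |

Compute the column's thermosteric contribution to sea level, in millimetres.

Δh ≈ 265 mm

Layer 1 at 21 °C → α = 2.1×10⁻⁴ K⁻¹
Layer 2 at 14 °C → α = 1.7×10⁻⁴ K⁻¹
Layer 3 at 1.9 °C → α = 0.96×10⁻⁴ K⁻¹
0–210 m: 1.8 × 210 × 2.1×10⁻⁴ = 0.07938 m
210–960 m: 750 × 1.7×10⁻⁴ × 1.1 = 0.14025 m
Layer 3: 0.39 × 0.96×10⁻⁴ × 1200 = 0.044928 m
Δh = 0.07938 + 0.14025 + 0.044928 = 0.264558 m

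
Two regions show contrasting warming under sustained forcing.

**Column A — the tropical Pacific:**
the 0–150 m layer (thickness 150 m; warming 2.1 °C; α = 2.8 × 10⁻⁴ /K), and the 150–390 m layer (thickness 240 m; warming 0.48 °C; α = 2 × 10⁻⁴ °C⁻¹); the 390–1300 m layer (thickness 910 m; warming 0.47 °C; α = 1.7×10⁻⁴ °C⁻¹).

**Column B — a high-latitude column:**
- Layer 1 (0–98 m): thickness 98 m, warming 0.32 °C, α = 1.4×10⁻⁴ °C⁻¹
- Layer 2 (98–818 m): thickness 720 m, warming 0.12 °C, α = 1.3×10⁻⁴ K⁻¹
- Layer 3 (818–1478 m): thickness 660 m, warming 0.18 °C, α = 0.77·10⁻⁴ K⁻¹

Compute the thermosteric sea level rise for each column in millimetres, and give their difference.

Δh_A ≈ 184 mm, Δh_B ≈ 24.8 mm; difference ≈ 159 mm

A 0–150 m: 150 × 2.8×10⁻⁴ × 2.1 = 0.08820 m
A Layer 2: 0.48 × 240 × 2×10⁻⁴ = 0.02304 m
A 390–1300 m: 0.47 × 910 × 1.7×10⁻⁴ = 0.072709 m
A total: 0.183949 m
B 98 × 1.4×10⁻⁴ × 0.32 = 0.0043904 m
B 98–818 m: 1.3×10⁻⁴ × 720 × 0.12 = 0.011232 m
B Layer 3: 0.77×10⁻⁴ × 0.18 × 660 = 0.0091476 m
B total: 0.02477 m
Difference: 0.183949 − 0.02477 = 0.159179 m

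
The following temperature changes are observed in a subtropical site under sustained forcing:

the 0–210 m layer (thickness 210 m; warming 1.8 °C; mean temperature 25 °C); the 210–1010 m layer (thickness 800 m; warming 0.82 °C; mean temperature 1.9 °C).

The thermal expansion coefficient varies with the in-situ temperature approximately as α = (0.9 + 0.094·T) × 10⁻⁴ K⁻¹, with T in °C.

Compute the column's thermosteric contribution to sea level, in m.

Layer 1: α = (0.9 + 0.094×25)×10⁻⁴ = 3.25×10⁻⁴ K⁻¹
Layer 2: α = (0.9 + 0.094×1.9)×10⁻⁴ = 1.0786×10⁻⁴ K⁻¹
0–210 m: 210 × 3.25×10⁻⁴ × 1.8 = 0.12285 m
Layer 2: 1.0786×10⁻⁴ × 800 × 0.82 = 0.07075616 m
Δh = 0.12285 + 0.07075616 = 0.19360616 m ≈ 0.194 m

Δh ≈ 0.194 m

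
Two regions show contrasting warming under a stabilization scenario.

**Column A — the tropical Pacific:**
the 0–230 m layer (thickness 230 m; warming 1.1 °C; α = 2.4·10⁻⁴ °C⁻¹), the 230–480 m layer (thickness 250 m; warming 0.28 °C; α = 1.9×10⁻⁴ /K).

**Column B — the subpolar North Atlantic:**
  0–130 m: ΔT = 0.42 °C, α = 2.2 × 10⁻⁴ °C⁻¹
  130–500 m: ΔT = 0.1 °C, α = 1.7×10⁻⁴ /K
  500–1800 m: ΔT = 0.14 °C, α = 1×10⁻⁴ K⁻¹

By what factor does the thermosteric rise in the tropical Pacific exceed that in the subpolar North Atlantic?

A Layer 1: 230 × 1.1 × 2.4×10⁻⁴ = 0.06072 m
A Layer 2: 1.9×10⁻⁴ × 250 × 0.28 = 0.01330 m
A total: 0.07402 m
B Layer 1: 2.2×10⁻⁴ × 130 × 0.42 = 0.012012 m
B Layer 2: 1.7×10⁻⁴ × 0.1 × 370 = 0.00629 m
B 1300 × 1×10⁻⁴ × 0.14 = 0.01820 m
B total: 0.036502 m
Ratio: 0.07402 / 0.036502 ≈ 2.028

a factor of 2.0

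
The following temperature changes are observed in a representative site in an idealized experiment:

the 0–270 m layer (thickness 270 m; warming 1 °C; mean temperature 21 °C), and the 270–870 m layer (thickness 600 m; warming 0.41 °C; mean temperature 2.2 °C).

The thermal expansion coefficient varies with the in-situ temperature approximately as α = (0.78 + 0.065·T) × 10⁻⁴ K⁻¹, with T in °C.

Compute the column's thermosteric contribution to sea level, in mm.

about 80.6 mm

Layer 1: α = (0.78 + 0.065×21)×10⁻⁴ = 2.145×10⁻⁴ K⁻¹
Layer 2: α = (0.78 + 0.065×2.2)×10⁻⁴ = 0.923×10⁻⁴ K⁻¹
0–270 m: 1 × 2.145×10⁻⁴ × 270 = 0.057915 m
0.41 × 0.923×10⁻⁴ × 600 = 0.0227058 m
Δh = 0.057915 + 0.0227058 = 0.0806208 m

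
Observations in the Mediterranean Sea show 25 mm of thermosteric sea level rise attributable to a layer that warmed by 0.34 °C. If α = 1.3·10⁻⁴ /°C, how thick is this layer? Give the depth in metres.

H ≈ 570 m

H = Δh/(αΔT) = 0.025 / (1.3×10⁻⁴ × 0.34) ≈ 565.6 m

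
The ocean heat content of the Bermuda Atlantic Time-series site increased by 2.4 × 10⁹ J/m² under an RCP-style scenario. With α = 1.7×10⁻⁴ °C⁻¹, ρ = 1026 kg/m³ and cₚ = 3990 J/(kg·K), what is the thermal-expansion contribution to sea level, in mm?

Δh = αQ/(ρcₚ) = 1.7×10⁻⁴ × 2.4×10⁹ / (1026 × 3990) ≈ 0.099664 m

about 99.7 mm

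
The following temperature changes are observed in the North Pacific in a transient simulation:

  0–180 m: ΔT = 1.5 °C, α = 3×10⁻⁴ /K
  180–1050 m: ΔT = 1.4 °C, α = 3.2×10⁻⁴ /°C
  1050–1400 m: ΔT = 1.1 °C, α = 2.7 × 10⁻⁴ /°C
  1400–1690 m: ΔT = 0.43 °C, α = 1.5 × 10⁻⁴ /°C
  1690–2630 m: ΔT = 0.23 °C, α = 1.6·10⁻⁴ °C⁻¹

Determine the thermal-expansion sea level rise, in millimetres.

1.5 × 180 × 3×10⁻⁴ = 0.08100 m
Layer 2: 1.4 × 3.2×10⁻⁴ × 870 = 0.38976 m
1050–1400 m: 2.7×10⁻⁴ × 350 × 1.1 = 0.10395 m
0.43 × 1.5×10⁻⁴ × 290 = 0.018705 m
1690–2630 m: 1.6×10⁻⁴ × 940 × 0.23 = 0.034592 m
Δh = 0.08100 + 0.38976 + 0.10395 + 0.018705 + 0.034592 = 0.628007 m

about 628 mm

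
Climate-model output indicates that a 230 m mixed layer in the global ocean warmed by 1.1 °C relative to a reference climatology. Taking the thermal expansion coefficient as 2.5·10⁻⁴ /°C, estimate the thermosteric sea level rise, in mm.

Δh = αΔT·H = 2.5×10⁻⁴ × 1.1 × 230 = 0.06325 m

Δh = 63 mm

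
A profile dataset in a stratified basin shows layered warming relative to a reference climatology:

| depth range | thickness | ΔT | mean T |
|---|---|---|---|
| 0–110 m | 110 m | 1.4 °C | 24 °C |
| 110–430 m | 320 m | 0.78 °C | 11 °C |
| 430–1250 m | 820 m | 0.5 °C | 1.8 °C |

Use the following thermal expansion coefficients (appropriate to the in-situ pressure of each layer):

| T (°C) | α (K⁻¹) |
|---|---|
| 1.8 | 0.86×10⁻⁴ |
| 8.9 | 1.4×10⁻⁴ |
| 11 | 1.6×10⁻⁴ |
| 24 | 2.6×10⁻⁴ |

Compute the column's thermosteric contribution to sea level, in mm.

Δh = 115 mm

Layer 1 at 24 °C → α = 2.6×10⁻⁴ K⁻¹
Layer 2 at 11 °C → α = 1.6×10⁻⁴ K⁻¹
Layer 3 at 1.8 °C → α = 0.86×10⁻⁴ K⁻¹
110 × 2.6×10⁻⁴ × 1.4 = 0.04004 m
110–430 m: 1.6×10⁻⁴ × 0.78 × 320 = 0.039936 m
430–1250 m: 820 × 0.5 × 0.86×10⁻⁴ = 0.03526 m
Δh = 0.04004 + 0.039936 + 0.03526 = 0.115236 m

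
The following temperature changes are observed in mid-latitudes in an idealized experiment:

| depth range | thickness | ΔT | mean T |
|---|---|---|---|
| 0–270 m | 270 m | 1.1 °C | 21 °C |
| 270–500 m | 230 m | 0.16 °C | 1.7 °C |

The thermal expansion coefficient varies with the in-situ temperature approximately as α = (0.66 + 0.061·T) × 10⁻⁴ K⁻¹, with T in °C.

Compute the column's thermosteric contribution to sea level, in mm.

Δh = 60.5 mm

Layer 1: α = (0.66 + 0.061×21)×10⁻⁴ = 1.941×10⁻⁴ K⁻¹
Layer 2: α = (0.66 + 0.061×1.7)×10⁻⁴ = 0.7637×10⁻⁴ K⁻¹
270 × 1.1 × 1.941×10⁻⁴ = 0.0576477 m
0.16 × 230 × 0.7637×10⁻⁴ = 0.002810416 m
Δh = 0.0576477 + 0.002810416 = 0.060458116 m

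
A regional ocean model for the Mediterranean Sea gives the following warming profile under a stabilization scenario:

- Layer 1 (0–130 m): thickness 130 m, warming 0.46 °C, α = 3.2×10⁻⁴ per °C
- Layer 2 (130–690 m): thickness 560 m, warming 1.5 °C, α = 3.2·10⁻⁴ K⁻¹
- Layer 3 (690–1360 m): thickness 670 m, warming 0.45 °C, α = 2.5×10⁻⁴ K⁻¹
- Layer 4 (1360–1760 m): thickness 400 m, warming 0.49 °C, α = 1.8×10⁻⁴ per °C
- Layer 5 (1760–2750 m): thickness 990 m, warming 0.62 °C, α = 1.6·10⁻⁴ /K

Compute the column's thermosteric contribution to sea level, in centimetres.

Layer 1: 130 × 0.46 × 3.2×10⁻⁴ = 0.019136 m
560 × 3.2×10⁻⁴ × 1.5 = 0.26880 m
0.45 × 2.5×10⁻⁴ × 670 = 0.075375 m
Layer 4: 0.49 × 1.8×10⁻⁴ × 400 = 0.03528 m
1760–2750 m: 1.6×10⁻⁴ × 990 × 0.62 = 0.098208 m
Δh = 0.019136 + 0.26880 + 0.075375 + 0.03528 + 0.098208 = 0.496799 m

49.7 cm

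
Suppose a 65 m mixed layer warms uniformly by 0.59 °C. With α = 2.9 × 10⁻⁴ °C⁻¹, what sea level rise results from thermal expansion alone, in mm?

Δh ≈ 11.1 mm

Δh = αΔT·H = 2.9×10⁻⁴ × 0.59 × 65 = 0.0111215 m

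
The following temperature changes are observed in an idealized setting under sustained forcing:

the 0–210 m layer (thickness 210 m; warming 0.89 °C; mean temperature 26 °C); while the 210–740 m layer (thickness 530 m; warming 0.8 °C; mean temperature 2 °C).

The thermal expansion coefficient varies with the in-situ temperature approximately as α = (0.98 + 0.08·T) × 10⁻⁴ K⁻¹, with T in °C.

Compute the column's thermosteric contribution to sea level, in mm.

Layer 1: α = (0.98 + 0.08×26)×10⁻⁴ = 3.06×10⁻⁴ K⁻¹
Layer 2: α = (0.98 + 0.08×2)×10⁻⁴ = 1.14×10⁻⁴ K⁻¹
0–210 m: 3.06×10⁻⁴ × 0.89 × 210 = 0.0571914 m
0.8 × 1.14×10⁻⁴ × 530 = 0.048336 m
Δh = 0.0571914 + 0.048336 = 0.1055274 m ≈ 106 mm

Δh = 106 mm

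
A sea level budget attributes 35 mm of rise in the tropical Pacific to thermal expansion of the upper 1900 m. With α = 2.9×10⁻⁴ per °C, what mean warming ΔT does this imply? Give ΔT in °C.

ΔT = Δh/(αH) = 0.035 / (2.9×10⁻⁴ × 1900) ≈ 0.06352 °C

0.064 °C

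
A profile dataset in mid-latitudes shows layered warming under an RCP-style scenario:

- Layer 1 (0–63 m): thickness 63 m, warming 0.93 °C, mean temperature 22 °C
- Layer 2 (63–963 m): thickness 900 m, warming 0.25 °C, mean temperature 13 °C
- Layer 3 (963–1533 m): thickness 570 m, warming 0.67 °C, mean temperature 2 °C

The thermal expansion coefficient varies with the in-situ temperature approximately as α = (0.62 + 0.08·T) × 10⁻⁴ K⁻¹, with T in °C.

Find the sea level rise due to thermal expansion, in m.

Δh ≈ 0.081 m

Layer 1: α = (0.62 + 0.08×22)×10⁻⁴ = 2.38×10⁻⁴ K⁻¹
Layer 2: α = (0.62 + 0.08×13)×10⁻⁴ = 1.66×10⁻⁴ K⁻¹
Layer 3: α = (0.62 + 0.08×2)×10⁻⁴ = 0.78×10⁻⁴ K⁻¹
0–63 m: 2.38×10⁻⁴ × 63 × 0.93 = 0.01394442 m
900 × 0.25 × 1.66×10⁻⁴ = 0.03735 m
0.67 × 570 × 0.78×10⁻⁴ = 0.0297882 m
Δh = 0.01394442 + 0.03735 + 0.0297882 = 0.08108262 m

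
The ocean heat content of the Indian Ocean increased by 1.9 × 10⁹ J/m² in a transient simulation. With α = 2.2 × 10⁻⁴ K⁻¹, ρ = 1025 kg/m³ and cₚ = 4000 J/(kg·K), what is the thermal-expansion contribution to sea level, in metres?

Δh = αQ/(ρcₚ) = 2.2×10⁻⁴ × 1.9×10⁹ / (1025 × 4000) ≈ 0.10195 m

0.102 m of thermosteric rise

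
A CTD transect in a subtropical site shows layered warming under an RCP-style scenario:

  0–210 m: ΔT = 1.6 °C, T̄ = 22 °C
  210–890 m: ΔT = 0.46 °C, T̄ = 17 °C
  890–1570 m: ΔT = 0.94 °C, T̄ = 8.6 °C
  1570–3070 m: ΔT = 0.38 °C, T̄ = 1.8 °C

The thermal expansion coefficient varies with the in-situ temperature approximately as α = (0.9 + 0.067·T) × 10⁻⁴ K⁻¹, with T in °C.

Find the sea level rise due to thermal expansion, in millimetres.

296 mm

Layer 1: α = (0.9 + 0.067×22)×10⁻⁴ = 2.374×10⁻⁴ K⁻¹
Layer 2: α = (0.9 + 0.067×17)×10⁻⁴ = 2.039×10⁻⁴ K⁻¹
Layer 3: α = (0.9 + 0.067×8.6)×10⁻⁴ = 1.4762×10⁻⁴ K⁻¹
Layer 4: α = (0.9 + 0.067×1.8)×10⁻⁴ = 1.0206×10⁻⁴ K⁻¹
0–210 m: 2.374×10⁻⁴ × 1.6 × 210 = 0.0797664 m
680 × 2.039×10⁻⁴ × 0.46 = 0.06377992 m
0.94 × 680 × 1.4762×10⁻⁴ = 0.094358704 m
0.38 × 1.0206×10⁻⁴ × 1500 = 0.0581742 m
Δh = 0.0797664 + 0.06377992 + 0.094358704 + 0.0581742 = 0.296079224 m ≈ 296 mm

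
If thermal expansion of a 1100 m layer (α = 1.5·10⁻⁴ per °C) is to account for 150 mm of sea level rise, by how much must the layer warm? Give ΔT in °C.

ΔT ≈ 0.909 °C

ΔT = Δh/(αH) = 0.15 / (1.5×10⁻⁴ × 1100) ≈ 0.9091 °C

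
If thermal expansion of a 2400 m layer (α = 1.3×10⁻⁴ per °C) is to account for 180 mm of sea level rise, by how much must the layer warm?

ΔT ≈ 0.577 K

ΔT = Δh/(αH) = 0.18 / (1.3×10⁻⁴ × 2400) ≈ 0.5769 K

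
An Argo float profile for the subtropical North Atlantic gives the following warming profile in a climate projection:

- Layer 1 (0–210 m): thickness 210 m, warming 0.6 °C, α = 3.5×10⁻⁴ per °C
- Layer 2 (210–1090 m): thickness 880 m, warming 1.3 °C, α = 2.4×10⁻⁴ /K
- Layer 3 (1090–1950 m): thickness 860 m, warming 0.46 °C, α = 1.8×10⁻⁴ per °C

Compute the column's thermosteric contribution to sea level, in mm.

about 390 mm

Layer 1: 0.6 × 210 × 3.5×10⁻⁴ = 0.04410 m
2.4×10⁻⁴ × 1.3 × 880 = 0.27456 m
Layer 3: 1.8×10⁻⁴ × 860 × 0.46 = 0.071208 m
Δh = 0.04410 + 0.27456 + 0.071208 = 0.389868 m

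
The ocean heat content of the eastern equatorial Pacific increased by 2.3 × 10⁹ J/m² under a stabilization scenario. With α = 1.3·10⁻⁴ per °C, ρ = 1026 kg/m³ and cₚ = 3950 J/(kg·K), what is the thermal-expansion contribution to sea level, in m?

Δh = αQ/(ρcₚ) = 1.3×10⁻⁴ × 2.3×10⁹ / (1026 × 3950) ≈ 0.073778 m

Δh ≈ 0.074 m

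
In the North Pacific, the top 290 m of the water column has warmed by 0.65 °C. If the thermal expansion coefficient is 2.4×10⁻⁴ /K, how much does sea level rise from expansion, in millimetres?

45.2 mm

Δh = αΔT·H = 2.4×10⁻⁴ × 0.65 × 290 = 0.04524 m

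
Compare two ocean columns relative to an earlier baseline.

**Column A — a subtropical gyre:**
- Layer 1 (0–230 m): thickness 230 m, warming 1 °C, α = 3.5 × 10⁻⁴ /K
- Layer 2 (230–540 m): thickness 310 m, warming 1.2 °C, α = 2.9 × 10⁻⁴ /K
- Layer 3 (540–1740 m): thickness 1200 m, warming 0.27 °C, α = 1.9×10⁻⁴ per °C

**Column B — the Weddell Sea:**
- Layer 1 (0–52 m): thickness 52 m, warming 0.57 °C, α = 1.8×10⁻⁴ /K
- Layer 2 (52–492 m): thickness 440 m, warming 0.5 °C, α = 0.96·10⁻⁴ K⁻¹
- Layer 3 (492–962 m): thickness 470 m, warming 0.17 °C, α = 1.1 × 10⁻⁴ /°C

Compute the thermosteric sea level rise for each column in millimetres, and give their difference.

Δh_A ≈ 250 mm, Δh_B ≈ 35 mm; difference ≈ 210 mm

A Layer 1: 1 × 3.5×10⁻⁴ × 230 = 0.08050 m
A Layer 2: 310 × 1.2 × 2.9×10⁻⁴ = 0.10788 m
A Layer 3: 1200 × 1.9×10⁻⁴ × 0.27 = 0.06156 m
A total: 0.24994 m
B Layer 1: 1.8×10⁻⁴ × 0.57 × 52 = 0.0053352 m
B Layer 2: 0.5 × 0.96×10⁻⁴ × 440 = 0.02112 m
B 0.17 × 470 × 1.1×10⁻⁴ = 0.008789 m
B total: 0.0352442 m
Difference: 0.24994 − 0.0352442 = 0.2146958 m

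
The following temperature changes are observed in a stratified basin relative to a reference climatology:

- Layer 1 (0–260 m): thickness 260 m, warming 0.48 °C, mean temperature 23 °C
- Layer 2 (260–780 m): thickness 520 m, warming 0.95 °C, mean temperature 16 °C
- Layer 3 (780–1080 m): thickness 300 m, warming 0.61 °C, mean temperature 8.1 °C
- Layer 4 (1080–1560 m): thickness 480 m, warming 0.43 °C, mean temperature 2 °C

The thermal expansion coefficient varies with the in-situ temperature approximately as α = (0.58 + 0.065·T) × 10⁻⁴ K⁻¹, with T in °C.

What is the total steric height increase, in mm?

Δh ≈ 141 mm

Layer 1: α = (0.58 + 0.065×23)×10⁻⁴ = 2.075×10⁻⁴ K⁻¹
Layer 2: α = (0.58 + 0.065×16)×10⁻⁴ = 1.62×10⁻⁴ K⁻¹
Layer 3: α = (0.58 + 0.065×8.1)×10⁻⁴ = 1.1065×10⁻⁴ K⁻¹
Layer 4: α = (0.58 + 0.065×2)×10⁻⁴ = 0.71×10⁻⁴ K⁻¹
0.48 × 260 × 2.075×10⁻⁴ = 0.025896 m
Layer 2: 520 × 1.62×10⁻⁴ × 0.95 = 0.080028 m
1.1065×10⁻⁴ × 0.61 × 300 = 0.02024895 m
1080–1560 m: 0.43 × 0.71×10⁻⁴ × 480 = 0.0146544 m
Δh = 0.025896 + 0.080028 + 0.02024895 + 0.0146544 = 0.14082735 m ≈ 141 mm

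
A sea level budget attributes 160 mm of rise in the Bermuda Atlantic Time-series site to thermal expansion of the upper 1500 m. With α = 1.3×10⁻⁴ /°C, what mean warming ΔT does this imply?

ΔT = Δh/(αH) = 0.16 / (1.3×10⁻⁴ × 1500) ≈ 0.8205 K

ΔT ≈ 0.821 K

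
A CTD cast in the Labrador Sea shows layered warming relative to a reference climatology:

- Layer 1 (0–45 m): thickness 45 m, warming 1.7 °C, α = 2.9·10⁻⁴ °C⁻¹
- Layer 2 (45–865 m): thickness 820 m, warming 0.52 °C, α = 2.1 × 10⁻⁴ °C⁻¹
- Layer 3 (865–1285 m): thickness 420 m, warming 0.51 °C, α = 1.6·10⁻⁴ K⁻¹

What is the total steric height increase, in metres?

0.146 m

0–45 m: 2.9×10⁻⁴ × 1.7 × 45 = 0.022185 m
Layer 2: 2.1×10⁻⁴ × 820 × 0.52 = 0.089544 m
865–1285 m: 420 × 1.6×10⁻⁴ × 0.51 = 0.034272 m
Δh = 0.022185 + 0.089544 + 0.034272 = 0.146001 m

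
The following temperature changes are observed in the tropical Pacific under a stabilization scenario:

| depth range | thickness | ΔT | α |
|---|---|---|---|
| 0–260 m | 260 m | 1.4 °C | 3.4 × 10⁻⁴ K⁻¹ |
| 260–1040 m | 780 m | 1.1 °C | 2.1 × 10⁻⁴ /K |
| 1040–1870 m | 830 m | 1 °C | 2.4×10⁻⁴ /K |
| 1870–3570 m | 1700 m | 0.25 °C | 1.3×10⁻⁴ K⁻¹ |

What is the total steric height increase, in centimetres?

Δh ≈ 55.8 cm

Layer 1: 1.4 × 3.4×10⁻⁴ × 260 = 0.12376 m
1.1 × 2.1×10⁻⁴ × 780 = 0.18018 m
1040–1870 m: 830 × 2.4×10⁻⁴ × 1 = 0.19920 m
1870–3570 m: 0.25 × 1.3×10⁻⁴ × 1700 = 0.05525 m
Δh = 0.12376 + 0.18018 + 0.19920 + 0.05525 = 0.55839 m ≈ 55.8 cm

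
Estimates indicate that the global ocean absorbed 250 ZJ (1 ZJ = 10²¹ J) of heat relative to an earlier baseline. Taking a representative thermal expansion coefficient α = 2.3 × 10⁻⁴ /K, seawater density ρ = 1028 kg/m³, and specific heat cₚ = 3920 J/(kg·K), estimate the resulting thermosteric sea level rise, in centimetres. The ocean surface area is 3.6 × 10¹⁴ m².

Δh ≈ 3.96 cm

Per unit area: Q = 250×10²¹ / (3.6×10¹⁴) ≈ 6.944×10⁸ J/m²
Δh = αQ/(ρcₚ) = 2.3×10⁻⁴ × 6.944×10⁸ / (1028 × 3920) ≈ 0.039633 m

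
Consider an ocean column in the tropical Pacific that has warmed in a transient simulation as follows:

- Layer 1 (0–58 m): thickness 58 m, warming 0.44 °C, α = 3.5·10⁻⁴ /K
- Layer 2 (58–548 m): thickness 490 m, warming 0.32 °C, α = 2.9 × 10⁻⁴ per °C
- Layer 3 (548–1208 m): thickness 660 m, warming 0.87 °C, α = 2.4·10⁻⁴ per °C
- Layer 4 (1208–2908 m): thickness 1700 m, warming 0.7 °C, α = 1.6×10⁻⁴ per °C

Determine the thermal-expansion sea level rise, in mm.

383 mm

0–58 m: 0.44 × 58 × 3.5×10⁻⁴ = 0.008932 m
0.32 × 490 × 2.9×10⁻⁴ = 0.045472 m
Layer 3: 2.4×10⁻⁴ × 660 × 0.87 = 0.137808 m
1700 × 0.7 × 1.6×10⁻⁴ = 0.19040 m
Δh = 0.008932 + 0.045472 + 0.137808 + 0.19040 = 0.382612 m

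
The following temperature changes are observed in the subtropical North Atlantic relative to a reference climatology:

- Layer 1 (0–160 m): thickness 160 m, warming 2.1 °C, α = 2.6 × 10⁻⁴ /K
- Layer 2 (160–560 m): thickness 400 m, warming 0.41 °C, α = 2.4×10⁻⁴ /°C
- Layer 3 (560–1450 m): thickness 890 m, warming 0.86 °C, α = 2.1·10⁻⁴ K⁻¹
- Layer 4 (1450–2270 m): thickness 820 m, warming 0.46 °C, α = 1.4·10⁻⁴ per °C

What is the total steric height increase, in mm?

Δh = 340 mm

2.6×10⁻⁴ × 2.1 × 160 = 0.08736 m
160–560 m: 400 × 2.4×10⁻⁴ × 0.41 = 0.03936 m
560–1450 m: 890 × 0.86 × 2.1×10⁻⁴ = 0.160734 m
Layer 4: 1.4×10⁻⁴ × 820 × 0.46 = 0.052808 m
Δh = 0.08736 + 0.03936 + 0.160734 + 0.052808 = 0.340262 m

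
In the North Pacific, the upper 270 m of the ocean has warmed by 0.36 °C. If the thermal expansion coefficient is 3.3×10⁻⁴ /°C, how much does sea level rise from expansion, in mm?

Δh = αΔT·H = 3.3×10⁻⁴ × 0.36 × 270 = 0.032076 m

32 mm of thermosteric rise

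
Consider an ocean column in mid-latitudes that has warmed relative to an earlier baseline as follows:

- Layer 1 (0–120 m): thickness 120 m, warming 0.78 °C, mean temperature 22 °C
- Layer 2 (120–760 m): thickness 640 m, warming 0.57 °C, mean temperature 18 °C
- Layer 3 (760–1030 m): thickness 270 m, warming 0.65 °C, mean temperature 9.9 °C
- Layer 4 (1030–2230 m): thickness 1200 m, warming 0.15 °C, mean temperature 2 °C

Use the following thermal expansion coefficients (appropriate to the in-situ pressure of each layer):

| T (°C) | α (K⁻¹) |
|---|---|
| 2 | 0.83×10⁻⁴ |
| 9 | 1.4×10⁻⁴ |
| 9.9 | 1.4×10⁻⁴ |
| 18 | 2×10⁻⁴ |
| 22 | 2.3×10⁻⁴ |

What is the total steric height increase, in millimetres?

134 mm of thermosteric rise

Layer 1 at 22 °C → α = 2.3×10⁻⁴ K⁻¹
Layer 2 at 18 °C → α = 2×10⁻⁴ K⁻¹
Layer 3 at 9.9 °C → α = 1.4×10⁻⁴ K⁻¹
Layer 4 at 2 °C → α = 0.83×10⁻⁴ K⁻¹
Layer 1: 2.3×10⁻⁴ × 0.78 × 120 = 0.021528 m
Layer 2: 0.57 × 640 × 2×10⁻⁴ = 0.07296 m
760–1030 m: 1.4×10⁻⁴ × 0.65 × 270 = 0.02457 m
Layer 4: 0.15 × 0.83×10⁻⁴ × 1200 = 0.01494 m
Δh = 0.021528 + 0.07296 + 0.02457 + 0.01494 = 0.133998 m ≈ 134 mm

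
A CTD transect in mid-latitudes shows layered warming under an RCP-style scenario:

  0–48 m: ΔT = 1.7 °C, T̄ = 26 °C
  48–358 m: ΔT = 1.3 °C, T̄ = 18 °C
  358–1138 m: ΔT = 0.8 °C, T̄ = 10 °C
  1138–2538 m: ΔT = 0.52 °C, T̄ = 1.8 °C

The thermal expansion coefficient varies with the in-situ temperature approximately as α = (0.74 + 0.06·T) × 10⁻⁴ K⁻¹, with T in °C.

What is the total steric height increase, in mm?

Layer 1: α = (0.74 + 0.06×26)×10⁻⁴ = 2.3×10⁻⁴ K⁻¹
Layer 2: α = (0.74 + 0.06×18)×10⁻⁴ = 1.82×10⁻⁴ K⁻¹
Layer 3: α = (0.74 + 0.06×10)×10⁻⁴ = 1.34×10⁻⁴ K⁻¹
Layer 4: α = (0.74 + 0.06×1.8)×10⁻⁴ = 0.848×10⁻⁴ K⁻¹
48 × 1.7 × 2.3×10⁻⁴ = 0.018768 m
1.3 × 1.82×10⁻⁴ × 310 = 0.073346 m
780 × 1.34×10⁻⁴ × 0.8 = 0.083616 m
0.848×10⁻⁴ × 1400 × 0.52 = 0.0617344 m
Δh = 0.018768 + 0.073346 + 0.083616 + 0.0617344 = 0.2374644 m

237 mm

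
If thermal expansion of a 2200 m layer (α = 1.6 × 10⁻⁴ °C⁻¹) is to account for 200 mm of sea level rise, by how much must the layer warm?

ΔT = Δh/(αH) = 0.2 / (1.6×10⁻⁴ × 2200) ≈ 0.5682 K

ΔT ≈ 0.57 K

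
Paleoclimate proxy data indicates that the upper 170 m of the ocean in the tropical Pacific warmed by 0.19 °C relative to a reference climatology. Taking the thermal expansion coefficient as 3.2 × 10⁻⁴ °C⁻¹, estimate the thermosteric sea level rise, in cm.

Δh = αΔT·H = 3.2×10⁻⁴ × 0.19 × 170 = 0.010336 m

Δh ≈ 1.03 cm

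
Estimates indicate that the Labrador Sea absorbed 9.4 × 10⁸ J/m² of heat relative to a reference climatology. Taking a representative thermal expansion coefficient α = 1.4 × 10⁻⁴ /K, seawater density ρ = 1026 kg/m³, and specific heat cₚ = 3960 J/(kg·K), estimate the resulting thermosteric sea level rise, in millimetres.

Δh = αQ/(ρcₚ) = 1.4×10⁻⁴ × 9.4×10⁸ / (1026 × 3960) ≈ 0.03239 m

Δh = 32.4 mm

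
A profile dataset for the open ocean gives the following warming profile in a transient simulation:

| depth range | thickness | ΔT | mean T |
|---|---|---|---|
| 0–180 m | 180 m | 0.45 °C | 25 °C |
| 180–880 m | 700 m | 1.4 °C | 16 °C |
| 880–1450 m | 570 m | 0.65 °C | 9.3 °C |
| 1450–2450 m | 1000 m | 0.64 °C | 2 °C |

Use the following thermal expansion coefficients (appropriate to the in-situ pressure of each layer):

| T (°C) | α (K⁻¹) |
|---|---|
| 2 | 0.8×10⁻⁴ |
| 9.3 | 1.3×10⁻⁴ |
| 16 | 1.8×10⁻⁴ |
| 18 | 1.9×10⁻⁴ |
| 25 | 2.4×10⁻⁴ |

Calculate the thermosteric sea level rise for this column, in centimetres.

about 29.5 cm

Layer 1 at 25 °C → α = 2.4×10⁻⁴ K⁻¹
Layer 2 at 16 °C → α = 1.8×10⁻⁴ K⁻¹
Layer 3 at 9.3 °C → α = 1.3×10⁻⁴ K⁻¹
Layer 4 at 2 °C → α = 0.8×10⁻⁴ K⁻¹
Layer 1: 180 × 2.4×10⁻⁴ × 0.45 = 0.01944 m
Layer 2: 700 × 1.4 × 1.8×10⁻⁴ = 0.17640 m
880–1450 m: 0.65 × 570 × 1.3×10⁻⁴ = 0.048165 m
1450–2450 m: 0.64 × 1000 × 0.8×10⁻⁴ = 0.05120 m
Δh = 0.01944 + 0.17640 + 0.048165 + 0.05120 = 0.295205 m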